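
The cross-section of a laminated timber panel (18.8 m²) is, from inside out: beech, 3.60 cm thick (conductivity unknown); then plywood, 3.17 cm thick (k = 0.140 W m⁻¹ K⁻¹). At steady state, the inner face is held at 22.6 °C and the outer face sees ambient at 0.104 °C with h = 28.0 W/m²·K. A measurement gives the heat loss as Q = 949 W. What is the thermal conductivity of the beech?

ΣR = ΔT/Q = |22.6 − 0.104|/949 = 0.02370 K/W
Known resistances:
  R_plywood = L/(kA) = 0.0317/(0.140·18.8) = 0.01204 K/W
  R_conv,out = 1/(hA) = 1/(28.0·18.8) = 0.001900 K/W
R_beech = ΣR − ΣR_known = 0.02370 − 0.01394 = 0.009760 K/W
L/(kA) = 0.009760 ⇒ k = 0.0360/(0.009760·18.8) = 0.196 W/m·K

k = 0.196 W/m·K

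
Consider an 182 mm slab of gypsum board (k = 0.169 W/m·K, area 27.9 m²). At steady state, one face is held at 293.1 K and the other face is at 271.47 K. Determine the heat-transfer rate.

Q = 560 W

Q = kA·ΔT/L = 0.169 × 27.9 × |293.1 K − 271.47 K| / 0.182 = 560 W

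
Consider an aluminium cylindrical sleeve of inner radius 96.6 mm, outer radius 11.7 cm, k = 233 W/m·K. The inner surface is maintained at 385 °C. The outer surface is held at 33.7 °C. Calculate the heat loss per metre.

Q' = 2.68×10^6 W/m

Q' = 2πk·ΔT/ln(r₂/r₁) = 2π × 233 × 351.3 / ln(0.117/0.0966) = 2.68×10^6 W/m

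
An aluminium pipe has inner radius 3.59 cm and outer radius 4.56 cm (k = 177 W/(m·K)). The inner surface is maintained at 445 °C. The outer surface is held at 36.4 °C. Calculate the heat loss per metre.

Q' = 1900 kW/m

Q' = 2πk·ΔT/ln(r₂/r₁) = 2π × 177 × 408.6 / ln(0.0456/0.0359) = 1.90×10^6 W/m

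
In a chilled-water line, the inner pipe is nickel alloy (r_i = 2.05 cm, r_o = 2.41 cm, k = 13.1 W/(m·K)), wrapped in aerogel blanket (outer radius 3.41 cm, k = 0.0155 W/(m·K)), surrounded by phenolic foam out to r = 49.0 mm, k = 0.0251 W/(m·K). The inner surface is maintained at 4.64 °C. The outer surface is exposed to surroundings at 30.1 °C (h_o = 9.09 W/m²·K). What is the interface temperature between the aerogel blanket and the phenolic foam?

T = 19.2 °C

Series thermal resistances, inner to outer:
  R'_nickel alloy = ln(0.0241/0.0205)/(2πk) = 0.1618/(2π·13.1) = 0.001966 m·K/W
  R'_aerogel blanket = ln(0.0341/0.0241)/(2πk) = 0.3471/(2π·0.0155) = 3.564 m·K/W
  R'_phenolic foam = ln(0.0490/0.0341)/(2πk) = 0.3625/(2π·0.0251) = 2.299 m·K/W
  R'_conv,out = 1/(2πr h) = 1/(2π·0.0490·9.09) = 0.3573 m·K/W
ΣR = 0.001966 + 3.564 + 2.299 + 0.3573 = 6.222 m·K/W
Q' = ΔT/ΣR = (4.64 °C − 30.1 °C)/6.222 = -4.092 W/m
From the inner boundary to the aerogel blanket/phenolic foam interface, ΣR_partial = 3.566 m·K/W.
T_interface = T_in − Q'·ΣR_partial = 4.64 °C − (-4.092)(3.566) = 19.2 °C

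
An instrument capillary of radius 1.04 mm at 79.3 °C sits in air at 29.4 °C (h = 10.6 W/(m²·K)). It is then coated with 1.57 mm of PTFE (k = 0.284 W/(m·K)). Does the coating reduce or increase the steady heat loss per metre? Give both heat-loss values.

Critical radius for a cylinder: r_cr = k/h = 0.0268 m = 2.68 cm.
Outer radius after coating: r₂ = 0.00104 + 0.00157 = 0.00261 m.
Since r₁ < r_cr and r₂ ≤ r_cr, the coating moves toward the maximum at r_cr — heat loss rises.
Bare: R = 1/(2πr₁h) = 14.44 m·K/W; Q = 49.9/14.44 = 3.46 W/m.
Coated: R = R_cond + R_conv = 6.268 m·K/W; Q = 49.9/6.268 = 7.96 W/m.

increases: 3.46 → 7.96 W/m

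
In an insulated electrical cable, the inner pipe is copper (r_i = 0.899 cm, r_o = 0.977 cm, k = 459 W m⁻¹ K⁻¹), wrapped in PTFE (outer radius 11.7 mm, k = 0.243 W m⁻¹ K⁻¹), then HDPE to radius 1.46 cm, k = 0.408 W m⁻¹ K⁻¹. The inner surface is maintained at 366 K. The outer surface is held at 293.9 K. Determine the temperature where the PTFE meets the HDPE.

Resistance network (inner→outer):
  R'_copper = ln(0.00977/0.00899)/(2πk) = 0.08320/(2π·459) = 2.885×10^-5 m·K/W
  R'_PTFE = ln(0.0117/0.00977)/(2πk) = 0.1803/(2π·0.243) = 0.1181 m·K/W
  R'_HDPE = ln(0.0146/0.0117)/(2πk) = 0.2214/(2π·0.408) = 0.08638 m·K/W
ΣR = 2.885×10^-5 + 0.1181 + 0.08638 = 0.2045 m·K/W
Q' = ΔT/ΣR = (366 K − 293.9 K)/0.2045 = 352.6 W/m
From the inner boundary to the PTFE/HDPE interface, ΣR_partial = 0.1181 m·K/W.
T_interface = T_in − Q'·ΣR_partial = 366 K − (352.6)(0.1181) = 324.4 K

T = 324.4 K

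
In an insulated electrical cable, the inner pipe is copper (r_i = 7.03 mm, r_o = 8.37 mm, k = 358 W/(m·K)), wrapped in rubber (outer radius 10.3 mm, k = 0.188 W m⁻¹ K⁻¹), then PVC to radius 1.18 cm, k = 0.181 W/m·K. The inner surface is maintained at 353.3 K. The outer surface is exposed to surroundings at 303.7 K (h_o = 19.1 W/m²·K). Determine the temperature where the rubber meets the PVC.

Treat each layer as a resistance in series:
  R'_copper = ln(0.00837/0.00703)/(2πk) = 0.1745/(2π·358) = 7.756×10^-5 m·K/W
  R'_rubber = ln(0.0103/0.00837)/(2πk) = 0.2075/(2π·0.188) = 0.1757 m·K/W
  R'_PVC = ln(0.0118/0.0103)/(2πk) = 0.1360/(2π·0.181) = 0.1195 m·K/W
  R'_conv,out = 1/(2πr h) = 1/(2π·0.0118·19.1) = 0.7062 m·K/W
ΣR = 7.756×10^-5 + 0.1757 + 0.1195 + 0.7062 = 1.001 m·K/W
Q' = ΔT/ΣR = (353.3 K − 303.7 K)/1.001 = 49.55 W/m
From the inner boundary to the rubber/PVC interface, ΣR_partial = 0.1758 m·K/W.
T_interface = T_in − Q'·ΣR_partial = 353.3 K − (49.55)(0.1758) = 344.6 K

T = 344.6 K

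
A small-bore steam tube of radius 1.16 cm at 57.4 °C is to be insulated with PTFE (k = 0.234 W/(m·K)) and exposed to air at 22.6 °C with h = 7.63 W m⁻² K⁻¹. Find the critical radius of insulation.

r_cr = 3.07 cm

For a cylinder, r_cr = k_ins/h = 0.234/7.63 = 0.0307 m = 3.07 cm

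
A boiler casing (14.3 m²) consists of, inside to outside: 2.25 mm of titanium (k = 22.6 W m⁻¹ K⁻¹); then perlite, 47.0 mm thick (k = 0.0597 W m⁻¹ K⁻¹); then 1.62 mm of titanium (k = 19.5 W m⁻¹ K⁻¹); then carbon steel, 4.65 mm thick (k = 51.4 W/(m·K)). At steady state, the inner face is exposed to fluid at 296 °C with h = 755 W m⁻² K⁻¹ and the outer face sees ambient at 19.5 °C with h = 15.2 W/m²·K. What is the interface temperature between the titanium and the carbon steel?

T = 40.8 °C

Resistance network (inner→outer):
  R_conv,in = 1/(hA) = 1/(755·14.3) = 9.262×10^-5 K/W
  R_titanium = L/(kA) = 0.00225/(22.6·14.3) = 6.962×10^-6 K/W
  R_perlite = L/(kA) = 0.0470/(0.0597·14.3) = 0.05505 K/W
  R_titanium = L/(kA) = 0.00162/(19.5·14.3) = 5.810×10^-6 K/W
  R_carbon steel = L/(kA) = 0.00465/(51.4·14.3) = 6.326×10^-6 K/W
  R_conv,out = 1/(hA) = 1/(15.2·14.3) = 0.004601 K/W
ΣR = 9.262×10^-5 + 6.962×10^-6 + 0.05505 + 5.810×10^-6 + 6.326×10^-6 + 0.004601 = 0.05976 K/W
Q = ΔT/ΣR = (296 °C − 19.5 °C)/0.05976 = 4627 W
From the inner boundary to the titanium/carbon steel interface, ΣR_partial = 0.05516 K/W.
T_interface = T_in − Q·ΣR_partial = 296 °C − (4627)(0.05516) = 40.8 °C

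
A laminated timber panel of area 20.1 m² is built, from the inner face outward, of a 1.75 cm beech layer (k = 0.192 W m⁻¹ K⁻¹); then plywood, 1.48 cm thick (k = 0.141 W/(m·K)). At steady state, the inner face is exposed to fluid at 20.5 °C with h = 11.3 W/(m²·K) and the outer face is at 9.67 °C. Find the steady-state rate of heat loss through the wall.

Resistance network (inner→outer):
  R_conv,in = 1/(hA) = 1/(11.3·20.1) = 0.004403 K/W
  R_beech = L/(kA) = 0.0175/(0.192·20.1) = 0.004535 K/W
  R_plywood = L/(kA) = 0.0148/(0.141·20.1) = 0.005222 K/W
ΣR = 0.004403 + 0.004535 + 0.005222 = 0.01416 K/W
Q = ΔT/ΣR = (20.5 °C − 9.67 °C)/0.01416 = 765 W

Q = 765 W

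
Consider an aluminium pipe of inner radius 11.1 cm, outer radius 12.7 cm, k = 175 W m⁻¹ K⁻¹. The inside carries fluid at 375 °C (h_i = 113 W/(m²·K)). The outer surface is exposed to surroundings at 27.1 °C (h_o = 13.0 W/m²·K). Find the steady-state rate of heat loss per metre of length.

Series thermal resistances, inner to outer:
  R'_conv,in = 1/(2πr h) = 1/(2π·0.111·113) = 0.01269 m·K/W
  R'_aluminium = ln(0.127/0.111)/(2πk) = 0.1347/(2π·175) = 1.225×10^-4 m·K/W
  R'_conv,out = 1/(2πr h) = 1/(2π·0.127·13.0) = 0.09640 m·K/W
ΣR = 0.01269 + 1.225×10^-4 + 0.09640 = 0.1092 m·K/W
Q' = ΔT/ΣR = (375 °C − 27.1 °C)/0.1092 = 3190 W/m

Q' = 3190 W/m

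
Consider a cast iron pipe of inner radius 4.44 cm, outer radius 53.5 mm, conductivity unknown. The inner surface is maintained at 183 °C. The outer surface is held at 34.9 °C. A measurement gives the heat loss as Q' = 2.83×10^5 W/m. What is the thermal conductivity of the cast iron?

k = 56.7 W/m·K

ΣR = ΔT/Q' = |183 − 34.9|/2.83×10^5 = 5.233×10^-4 m·K/W
ln(r₂/r₁)/(2πk) = 5.233×10^-4 ⇒ k = 0.1864/(2π·5.233×10^-4) = 56.7 W/m·K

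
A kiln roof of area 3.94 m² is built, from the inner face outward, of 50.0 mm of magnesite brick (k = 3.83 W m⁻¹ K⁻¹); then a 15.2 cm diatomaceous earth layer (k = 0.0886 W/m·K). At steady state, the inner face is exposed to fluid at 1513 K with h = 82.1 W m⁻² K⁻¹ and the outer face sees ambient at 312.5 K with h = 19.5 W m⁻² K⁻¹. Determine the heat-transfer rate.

Q = 2.64 kW

Series thermal resistances, inner to outer:
  R_conv,in = 1/(hA) = 1/(82.1·3.94) = 0.003091 K/W
  R_magnesite brick = L/(kA) = 0.0500/(3.83·3.94) = 0.003313 K/W
  R_diatomaceous earth = L/(kA) = 0.152/(0.0886·3.94) = 0.4354 K/W
  R_conv,out = 1/(hA) = 1/(19.5·3.94) = 0.01302 K/W
ΣR = 0.003091 + 0.003313 + 0.4354 + 0.01302 = 0.4548 K/W
Q = ΔT/ΣR = (1513 K − 312.5 K)/0.4548 = 2640 W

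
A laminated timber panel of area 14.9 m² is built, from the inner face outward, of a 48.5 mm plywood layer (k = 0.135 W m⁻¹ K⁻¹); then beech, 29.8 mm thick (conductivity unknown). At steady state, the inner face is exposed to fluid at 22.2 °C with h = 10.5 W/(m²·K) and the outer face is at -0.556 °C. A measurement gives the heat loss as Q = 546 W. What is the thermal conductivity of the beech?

ΣR = ΔT/Q = |22.2 − -0.556|/546 = 0.04168 K/W
Known resistances:
  R_conv,in = 1/(hA) = 1/(10.5·14.9) = 0.006392 K/W
  R_plywood = L/(kA) = 0.0485/(0.135·14.9) = 0.02411 K/W
R_beech = ΣR − ΣR_known = 0.04168 − 0.03050 = 0.01118 K/W
L/(kA) = 0.01118 ⇒ k = 0.0298/(0.01118·14.9) = 0.179 W/m·K

k = 0.179 W/m·K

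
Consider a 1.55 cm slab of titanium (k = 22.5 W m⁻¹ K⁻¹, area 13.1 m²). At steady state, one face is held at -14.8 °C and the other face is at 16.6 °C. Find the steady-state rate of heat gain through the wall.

Q = 5.97×10^5 W

Q = kA·ΔT/L = 22.5 × 13.1 × |-14.8 °C − 16.6 °C| / 0.0155 = 5.97×10^5 W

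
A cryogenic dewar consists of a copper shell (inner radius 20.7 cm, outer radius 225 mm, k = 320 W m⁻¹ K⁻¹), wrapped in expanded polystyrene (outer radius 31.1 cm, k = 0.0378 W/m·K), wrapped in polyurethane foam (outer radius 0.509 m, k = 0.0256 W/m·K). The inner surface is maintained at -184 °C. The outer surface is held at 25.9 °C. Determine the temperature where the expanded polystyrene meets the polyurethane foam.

T = -100 °C

Series thermal resistances, inner to outer:
  R_copper = (1/0.207 − 1/0.225)/(4πk) = 0.3865/(4π·320) = 9.611×10^-5 K/W
  R_expanded polystyrene = (1/0.225 − 1/0.311)/(4πk) = 1.229/(4π·0.0378) = 2.587 K/W
  R_polyurethane foam = (1/0.311 − 1/0.509)/(4πk) = 1.251/(4π·0.0256) = 3.888 K/W
ΣR = 9.611×10^-5 + 2.587 + 3.888 = 6.475 K/W
Q = ΔT/ΣR = (-184 °C − 25.9 °C)/6.475 = -32.42 W
From the inner boundary to the expanded polystyrene/polyurethane foam interface, ΣR_partial = 2.587 K/W.
T_interface = T_in − Q·ΣR_partial = -184 °C − (-32.42)(2.587) = -100 °C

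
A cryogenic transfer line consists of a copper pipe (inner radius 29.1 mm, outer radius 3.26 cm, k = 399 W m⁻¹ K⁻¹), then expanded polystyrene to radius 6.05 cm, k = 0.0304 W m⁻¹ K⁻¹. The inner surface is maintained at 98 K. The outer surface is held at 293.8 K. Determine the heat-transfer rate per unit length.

Series thermal resistances, inner to outer:
  R'_copper = ln(0.0326/0.0291)/(2πk) = 0.1136/(2π·399) = 4.530×10^-5 m·K/W
  R'_expanded polystyrene = ln(0.0605/0.0326)/(2πk) = 0.6183/(2π·0.0304) = 3.237 m·K/W
ΣR = 4.530×10^-5 + 3.237 = 3.237 m·K/W
Q' = ΔT/ΣR = (98 K − 293.8 K)/3.237 = -60.5 W/m
(Negative Q' ⇒ heat flows inward; heat gain = 60.5 W/m.)

Q' = 60.5 W/m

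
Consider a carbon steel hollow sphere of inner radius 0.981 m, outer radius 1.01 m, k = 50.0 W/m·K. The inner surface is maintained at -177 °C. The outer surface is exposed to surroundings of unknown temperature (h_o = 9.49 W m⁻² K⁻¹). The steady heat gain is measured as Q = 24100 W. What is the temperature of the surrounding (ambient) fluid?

Sum the resistances:
  R_carbon steel = (1/0.981 − 1/1.01)/(4πk) = 0.02927/(4π·50.0) = 4.658×10^-5 K/W
  R_conv,out = 1/(4πr²h) = 1/(4π·1.01²·9.49) = 0.008220 K/W
ΣR = 0.008267 K/W
ΔT = Q·ΣR = 24100 × 0.008267 = 199.2 K
Heat flows inward, so T_out = T_in + ΔT = -177 + 199.2 = 22.2 °C

T_out = 22.2 °C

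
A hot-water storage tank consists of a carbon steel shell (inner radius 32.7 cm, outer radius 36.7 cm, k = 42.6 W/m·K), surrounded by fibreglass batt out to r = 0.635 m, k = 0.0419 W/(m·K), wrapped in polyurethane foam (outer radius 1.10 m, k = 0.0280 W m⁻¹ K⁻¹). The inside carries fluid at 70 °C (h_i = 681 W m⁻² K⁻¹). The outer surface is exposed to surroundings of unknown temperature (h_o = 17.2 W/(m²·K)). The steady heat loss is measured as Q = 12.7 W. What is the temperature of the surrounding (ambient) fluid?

Sum the resistances:
  R_conv,in = 1/(4πr²h) = 1/(4π·0.327²·681) = 0.001093 K/W
  R_carbon steel = (1/0.327 − 1/0.367)/(4πk) = 0.3333/(4π·42.6) = 6.226×10^-4 K/W
  R_fibreglass batt = (1/0.367 − 1/0.635)/(4πk) = 1.150/(4π·0.0419) = 2.184 K/W
  R_polyurethane foam = (1/0.635 − 1/1.10)/(4πk) = 0.6657/(4π·0.0280) = 1.892 K/W
  R_conv,out = 1/(4πr²h) = 1/(4π·1.10²·17.2) = 0.003824 K/W
ΣR = 4.082 K/W
ΔT = Q·ΣR = 12.7 × 4.082 = 51.84 K
Heat flows outward, so T_out = T_in − ΔT = 70 − 51.84 = 18.2 °C

T_out = 18.2 °C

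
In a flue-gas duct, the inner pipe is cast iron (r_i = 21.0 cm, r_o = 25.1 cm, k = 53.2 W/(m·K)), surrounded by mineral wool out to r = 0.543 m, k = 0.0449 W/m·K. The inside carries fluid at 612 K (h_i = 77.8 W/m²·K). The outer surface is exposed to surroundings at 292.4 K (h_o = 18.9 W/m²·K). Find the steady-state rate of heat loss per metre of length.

Q' = 116 W/m

Treat each layer as a resistance in series:
  R'_conv,in = 1/(2πr h) = 1/(2π·0.210·77.8) = 0.009741 m·K/W
  R'_cast iron = ln(0.251/0.210)/(2πk) = 0.1783/(2π·53.2) = 5.335×10^-4 m·K/W
  R'_mineral wool = ln(0.543/0.251)/(2πk) = 0.7717/(2π·0.0449) = 2.735 m·K/W
  R'_conv,out = 1/(2πr h) = 1/(2π·0.543·18.9) = 0.01551 m·K/W
ΣR = 0.009741 + 5.335×10^-4 + 2.735 + 0.01551 = 2.761 m·K/W
Q' = ΔT/ΣR = (612 K − 292.4 K)/2.761 = 116 W/m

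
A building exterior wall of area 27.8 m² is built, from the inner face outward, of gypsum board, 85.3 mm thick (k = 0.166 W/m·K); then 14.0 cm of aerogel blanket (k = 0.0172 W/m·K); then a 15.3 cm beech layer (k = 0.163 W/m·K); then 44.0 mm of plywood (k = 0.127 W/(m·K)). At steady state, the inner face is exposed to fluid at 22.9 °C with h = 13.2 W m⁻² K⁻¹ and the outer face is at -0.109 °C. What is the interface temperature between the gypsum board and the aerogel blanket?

Series thermal resistances, inner to outer:
  R_conv,in = 1/(hA) = 1/(13.2·27.8) = 0.002725 K/W
  R_gypsum board = L/(kA) = 0.0853/(0.166·27.8) = 0.01848 K/W
  R_aerogel blanket = L/(kA) = 0.140/(0.0172·27.8) = 0.2928 K/W
  R_beech = L/(kA) = 0.153/(0.163·27.8) = 0.03376 K/W
  R_plywood = L/(kA) = 0.0440/(0.127·27.8) = 0.01246 K/W
ΣR = 0.002725 + 0.01848 + 0.2928 + 0.03376 + 0.01246 = 0.3602 K/W
Q = ΔT/ΣR = (22.9 °C − -0.109 °C)/0.3602 = 63.88 W
From the inner boundary to the gypsum board/aerogel blanket interface, ΣR_partial = 0.02121 K/W.
T_interface = T_in − Q·ΣR_partial = 22.9 °C − (63.88)(0.02121) = 21.5 °C

T = 21.5 °C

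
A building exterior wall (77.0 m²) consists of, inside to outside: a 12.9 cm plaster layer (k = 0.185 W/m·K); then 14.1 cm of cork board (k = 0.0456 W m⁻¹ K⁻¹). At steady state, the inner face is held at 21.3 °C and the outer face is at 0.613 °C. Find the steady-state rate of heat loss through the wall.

Q = 420 W

Series thermal resistances, inner to outer:
  R_plaster = L/(kA) = 0.129/(0.185·77.0) = 0.009056 K/W
  R_cork board = L/(kA) = 0.141/(0.0456·77.0) = 0.04016 K/W
ΣR = 0.009056 + 0.04016 = 0.04922 K/W
Q = ΔT/ΣR = (21.3 °C − 0.613 °C)/0.04922 = 420 W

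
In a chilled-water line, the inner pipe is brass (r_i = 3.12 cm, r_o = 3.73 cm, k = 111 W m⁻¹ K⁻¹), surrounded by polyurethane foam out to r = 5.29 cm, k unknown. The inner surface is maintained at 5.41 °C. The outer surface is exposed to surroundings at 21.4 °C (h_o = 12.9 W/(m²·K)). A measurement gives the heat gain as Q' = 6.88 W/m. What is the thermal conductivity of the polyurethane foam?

ΣR = ΔT/Q' = |5.41 − 21.4|/6.88 = 2.324 m·K/W
Known resistances:
  R'_brass = ln(0.0373/0.0312)/(2πk) = 0.1786/(2π·111) = 2.560×10^-4 m·K/W
  R'_conv,out = 1/(2πr h) = 1/(2π·0.0529·12.9) = 0.2332 m·K/W
R_polyurethane foam = ΣR − ΣR_known = 2.324 − 0.2335 = 2.091 m·K/W
ln(r₂/r₁)/(2πk) = 2.091 ⇒ k = 0.3494/(2π·2.091) = 0.0266 W/m·K

k = 0.0266 W/m·K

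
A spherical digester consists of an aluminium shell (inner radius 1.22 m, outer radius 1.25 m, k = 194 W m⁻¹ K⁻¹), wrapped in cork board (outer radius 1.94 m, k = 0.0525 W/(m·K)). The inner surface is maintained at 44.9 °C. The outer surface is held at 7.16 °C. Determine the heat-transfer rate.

Resistance network (inner→outer):
  R_aluminium = (1/1.22 − 1/1.25)/(4πk) = 0.01967/(4π·194) = 8.069×10^-6 K/W
  R_cork board = (1/1.25 − 1/1.94)/(4πk) = 0.2845/(4π·0.0525) = 0.4313 K/W
ΣR = 8.069×10^-6 + 0.4313 = 0.4313 K/W
Q = ΔT/ΣR = (44.9 °C − 7.16 °C)/0.4313 = 87.5 W

Q = 87.5 W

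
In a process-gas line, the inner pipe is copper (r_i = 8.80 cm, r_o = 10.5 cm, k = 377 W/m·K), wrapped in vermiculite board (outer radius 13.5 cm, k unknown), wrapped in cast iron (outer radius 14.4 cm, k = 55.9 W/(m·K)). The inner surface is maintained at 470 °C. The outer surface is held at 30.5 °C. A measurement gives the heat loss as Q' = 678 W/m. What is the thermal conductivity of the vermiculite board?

k = 0.0617 W/m·K

ΣR = ΔT/Q' = |470 − 30.5|/678 = 0.6482 m·K/W
Known resistances:
  R'_copper = ln(0.105/0.0880)/(2πk) = 0.1766/(2π·377) = 7.456×10^-5 m·K/W
  R'_cast iron = ln(0.144/0.135)/(2πk) = 0.06454/(2π·55.9) = 1.837×10^-4 m·K/W
R_vermiculite board = ΣR − ΣR_known = 0.6482 − 2.583×10^-4 = 0.6479 m·K/W
ln(r₂/r₁)/(2πk) = 0.6479 ⇒ k = 0.2513/(2π·0.6479) = 0.0617 W/m·K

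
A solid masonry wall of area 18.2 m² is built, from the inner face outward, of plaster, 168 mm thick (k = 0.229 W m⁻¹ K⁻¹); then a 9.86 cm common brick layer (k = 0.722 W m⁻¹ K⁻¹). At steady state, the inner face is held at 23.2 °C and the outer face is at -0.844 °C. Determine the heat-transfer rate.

Resistance network (inner→outer):
  R_plaster = L/(kA) = 0.168/(0.229·18.2) = 0.04031 K/W
  R_common brick = L/(kA) = 0.0986/(0.722·18.2) = 0.007504 K/W
ΣR = 0.04031 + 0.007504 = 0.04781 K/W
Q = ΔT/ΣR = (23.2 °C − -0.844 °C)/0.04781 = 503 W

Q = 503 W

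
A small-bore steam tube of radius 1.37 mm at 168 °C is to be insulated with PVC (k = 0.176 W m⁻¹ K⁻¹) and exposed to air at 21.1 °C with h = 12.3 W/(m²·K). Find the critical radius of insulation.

For a cylinder, r_cr = k_ins/h = 0.176/12.3 = 0.0143 m = 1.43 cm

r_cr = 1.43 cm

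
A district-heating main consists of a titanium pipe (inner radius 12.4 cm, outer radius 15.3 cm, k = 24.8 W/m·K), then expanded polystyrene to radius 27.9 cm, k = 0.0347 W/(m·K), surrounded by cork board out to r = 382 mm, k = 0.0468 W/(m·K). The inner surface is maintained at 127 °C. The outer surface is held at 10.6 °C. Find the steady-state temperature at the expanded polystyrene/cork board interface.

T = 43.1 °C

Treat each layer as a resistance in series:
  R'_titanium = ln(0.153/0.124)/(2πk) = 0.2102/(2π·24.8) = 0.001349 m·K/W
  R'_expanded polystyrene = ln(0.279/0.153)/(2πk) = 0.6008/(2π·0.0347) = 2.756 m·K/W
  R'_cork board = ln(0.382/0.279)/(2πk) = 0.3142/(2π·0.0468) = 1.069 m·K/W
ΣR = 0.001349 + 2.756 + 1.069 = 3.826 m·K/W
Q' = ΔT/ΣR = (127 °C − 10.6 °C)/3.826 = 30.42 W/m
From the inner boundary to the expanded polystyrene/cork board interface, ΣR_partial = 2.757 m·K/W.
T_interface = T_in − Q'·ΣR_partial = 127 °C − (30.42)(2.757) = 43.1 °C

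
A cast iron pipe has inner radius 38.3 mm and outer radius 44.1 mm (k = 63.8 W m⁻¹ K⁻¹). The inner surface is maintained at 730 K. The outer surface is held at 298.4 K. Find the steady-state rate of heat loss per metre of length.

Q' = 1230 kW/m

Q' = 2πk·ΔT/ln(r₂/r₁) = 2π × 63.8 × 431.6 / ln(0.0441/0.0383) = 1.23×10^6 W/m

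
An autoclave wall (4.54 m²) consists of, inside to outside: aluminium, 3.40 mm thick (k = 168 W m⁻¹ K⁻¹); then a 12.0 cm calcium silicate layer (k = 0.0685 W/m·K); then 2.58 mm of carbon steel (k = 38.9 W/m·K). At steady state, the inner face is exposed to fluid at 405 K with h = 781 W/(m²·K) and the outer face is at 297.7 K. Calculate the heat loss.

Resistance network (inner→outer):
  R_conv,in = 1/(hA) = 1/(781·4.54) = 2.820×10^-4 K/W
  R_aluminium = L/(kA) = 0.00340/(168·4.54) = 4.458×10^-6 K/W
  R_calcium silicate = L/(kA) = 0.120/(0.0685·4.54) = 0.3859 K/W
  R_carbon steel = L/(kA) = 0.00258/(38.9·4.54) = 1.461×10^-5 K/W
ΣR = 2.820×10^-4 + 4.458×10^-6 + 0.3859 + 1.461×10^-5 = 0.3862 K/W
Q = ΔT/ΣR = (405 K − 297.7 K)/0.3862 = 278 W

Q = 278 W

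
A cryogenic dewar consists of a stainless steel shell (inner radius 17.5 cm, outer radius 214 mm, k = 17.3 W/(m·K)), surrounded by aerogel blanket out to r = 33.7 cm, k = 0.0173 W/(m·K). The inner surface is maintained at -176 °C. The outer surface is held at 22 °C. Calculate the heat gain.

Resistance network (inner→outer):
  R_stainless steel = (1/0.175 − 1/0.214)/(4πk) = 1.041/(4π·17.3) = 0.004790 K/W
  R_aerogel blanket = (1/0.214 − 1/0.337)/(4πk) = 1.706/(4π·0.0173) = 7.845 K/W
ΣR = 0.004790 + 7.845 = 7.850 K/W
Q = ΔT/ΣR = (-176 °C − 22 °C)/7.850 = -25.2 W
(Negative Q ⇒ heat flows inward; heat gain = 25.2 W.)

Q = 25.2 W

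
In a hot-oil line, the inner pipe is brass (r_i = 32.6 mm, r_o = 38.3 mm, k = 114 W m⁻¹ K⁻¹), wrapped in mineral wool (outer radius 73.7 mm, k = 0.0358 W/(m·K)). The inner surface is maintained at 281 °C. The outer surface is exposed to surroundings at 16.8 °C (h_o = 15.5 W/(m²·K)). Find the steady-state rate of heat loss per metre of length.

Series thermal resistances, inner to outer:
  R'_brass = ln(0.0383/0.0326)/(2πk) = 0.1611/(2π·114) = 2.250×10^-4 m·K/W
  R'_mineral wool = ln(0.0737/0.0383)/(2πk) = 0.6546/(2π·0.0358) = 2.910 m·K/W
  R'_conv,out = 1/(2πr h) = 1/(2π·0.0737·15.5) = 0.1393 m·K/W
ΣR = 2.250×10^-4 + 2.910 + 0.1393 = 3.050 m·K/W
Q' = ΔT/ΣR = (281 °C − 16.8 °C)/3.050 = 86.6 W/m

Q' = 86.6 W/m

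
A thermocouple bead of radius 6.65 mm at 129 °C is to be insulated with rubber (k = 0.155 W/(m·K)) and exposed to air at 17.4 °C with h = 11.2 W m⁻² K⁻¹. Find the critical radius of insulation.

For a sphere, r_cr = 2k_ins/h = 2·0.155/11.2 = 0.0277 m = 2.77 cm

r_cr = 2.77 cm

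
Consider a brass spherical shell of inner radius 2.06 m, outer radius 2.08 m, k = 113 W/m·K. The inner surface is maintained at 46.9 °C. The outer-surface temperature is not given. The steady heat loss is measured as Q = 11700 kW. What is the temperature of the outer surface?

T_out = 8.44 °C

Sum the resistances:
  R_brass = (1/2.06 − 1/2.08)/(4πk) = 0.004668/(4π·113) = 3.287×10^-6 K/W
ΣR = 3.287×10^-6 K/W
ΔT = Q·ΣR = 1.17×10^7 × 3.287×10^-6 = 38.46 K
Heat flows outward, so T_out = T_in − ΔT = 46.9 − 38.46 = 8.44 °C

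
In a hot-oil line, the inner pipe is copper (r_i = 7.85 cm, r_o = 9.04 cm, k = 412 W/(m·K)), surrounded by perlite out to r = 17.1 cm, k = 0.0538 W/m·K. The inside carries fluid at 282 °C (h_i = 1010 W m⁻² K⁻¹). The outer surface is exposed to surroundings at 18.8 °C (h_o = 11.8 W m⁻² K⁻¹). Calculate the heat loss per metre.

Q' = 134 W/m

Resistance network (inner→outer):
  R'_conv,in = 1/(2πr h) = 1/(2π·0.0785·1010) = 0.002007 m·K/W
  R'_copper = ln(0.0904/0.0785)/(2πk) = 0.1411/(2π·412) = 5.452×10^-5 m·K/W
  R'_perlite = ln(0.171/0.0904)/(2πk) = 0.6374/(2π·0.0538) = 1.886 m·K/W
  R'_conv,out = 1/(2πr h) = 1/(2π·0.171·11.8) = 0.07888 m·K/W
ΣR = 0.002007 + 5.452×10^-5 + 1.886 + 0.07888 = 1.967 m·K/W
Q' = ΔT/ΣR = (282 °C − 18.8 °C)/1.967 = 134 W/m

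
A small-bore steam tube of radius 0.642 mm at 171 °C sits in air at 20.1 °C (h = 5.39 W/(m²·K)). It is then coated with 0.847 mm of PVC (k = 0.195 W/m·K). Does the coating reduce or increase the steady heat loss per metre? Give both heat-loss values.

increases: 3.28 → 7.35 W/m

Critical radius for a cylinder: r_cr = k/h = 0.0362 m = 3.62 cm.
Outer radius after coating: r₂ = 6.42×10^-4 + 8.47×10^-4 = 0.001489 m.
Since r₁ < r_cr and r₂ ≤ r_cr, the coating moves toward the maximum at r_cr — heat loss rises.
Bare: R = 1/(2πr₁h) = 45.99 m·K/W; Q = 150.9/45.99 = 3.28 W/m.
Coated: R = R_cond + R_conv = 20.52 m·K/W; Q = 150.9/20.52 = 7.35 W/m.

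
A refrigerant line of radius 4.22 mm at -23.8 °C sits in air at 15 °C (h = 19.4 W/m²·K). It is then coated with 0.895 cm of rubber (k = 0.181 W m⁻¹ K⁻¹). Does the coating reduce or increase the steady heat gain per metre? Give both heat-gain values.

Critical radius for a cylinder: r_cr = k/h = 0.00933 m = 0.933 cm.
Outer radius after coating: r₂ = 0.00422 + 0.00895 = 0.01317 m.
r₁ < r_cr < r₂: heat gain rises to a maximum at r_cr then falls. Whether the coating helps depends on whether Q(r₂) has dropped back below Q(r₁).
Bare: R = 1/(2πr₁h) = 1.944 m·K/W; Q = 38.8/1.944 = 20.0 W/m.
Coated: R = R_cond + R_conv = 1.624 m·K/W; Q = 38.8/1.624 = 23.9 W/m.

increases: 20.0 → 23.9 W/m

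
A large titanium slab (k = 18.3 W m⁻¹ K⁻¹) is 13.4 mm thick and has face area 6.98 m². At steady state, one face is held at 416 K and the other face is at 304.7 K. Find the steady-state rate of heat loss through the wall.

Q = kA·ΔT/L = 18.3 × 6.98 × |416 K − 304.7 K| / 0.0134 = 1.06×10^6 W

Q = 1.06×10^6 W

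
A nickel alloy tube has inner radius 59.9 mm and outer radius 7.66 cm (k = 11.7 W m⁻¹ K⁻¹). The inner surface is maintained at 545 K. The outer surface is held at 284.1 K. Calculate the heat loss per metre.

Q' = 78000 W/m

Q' = 2πk·ΔT/ln(r₂/r₁) = 2π × 11.7 × 260.9 / ln(0.0766/0.0599) = 78000 W/m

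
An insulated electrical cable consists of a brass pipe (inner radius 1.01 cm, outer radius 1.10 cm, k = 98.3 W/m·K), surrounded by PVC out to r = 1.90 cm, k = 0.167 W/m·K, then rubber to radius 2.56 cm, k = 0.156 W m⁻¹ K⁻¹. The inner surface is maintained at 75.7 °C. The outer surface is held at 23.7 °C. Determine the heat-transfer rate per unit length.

Resistance network (inner→outer):
  R'_brass = ln(0.0110/0.0101)/(2πk) = 0.08536/(2π·98.3) = 1.382×10^-4 m·K/W
  R'_PVC = ln(0.0190/0.0110)/(2πk) = 0.5465/(2π·0.167) = 0.5209 m·K/W
  R'_rubber = ln(0.0256/0.0190)/(2πk) = 0.2982/(2π·0.156) = 0.3042 m·K/W
ΣR = 1.382×10^-4 + 0.5209 + 0.3042 = 0.8252 m·K/W
Q' = ΔT/ΣR = (75.7 °C − 23.7 °C)/0.8252 = 63.0 W/m

Q' = 63.0 W/m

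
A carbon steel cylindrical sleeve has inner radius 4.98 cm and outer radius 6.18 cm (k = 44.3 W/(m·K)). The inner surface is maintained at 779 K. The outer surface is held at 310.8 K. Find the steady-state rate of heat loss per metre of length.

Q' = 604 kW/m

Q' = 2πk·ΔT/ln(r₂/r₁) = 2π × 44.3 × 468.2 / ln(0.0618/0.0498) = 6.04×10^5 W/m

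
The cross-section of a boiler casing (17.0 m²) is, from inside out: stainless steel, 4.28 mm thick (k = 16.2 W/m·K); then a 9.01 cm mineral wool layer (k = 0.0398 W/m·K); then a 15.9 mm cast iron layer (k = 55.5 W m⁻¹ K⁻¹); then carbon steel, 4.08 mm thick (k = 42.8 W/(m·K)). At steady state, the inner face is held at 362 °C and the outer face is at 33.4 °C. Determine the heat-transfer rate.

Series thermal resistances, inner to outer:
  R_stainless steel = L/(kA) = 0.00428/(16.2·17.0) = 1.554×10^-5 K/W
  R_mineral wool = L/(kA) = 0.0901/(0.0398·17.0) = 0.1332 K/W
  R_cast iron = L/(kA) = 0.0159/(55.5·17.0) = 1.685×10^-5 K/W
  R_carbon steel = L/(kA) = 0.00408/(42.8·17.0) = 5.607×10^-6 K/W
ΣR = 1.554×10^-5 + 0.1332 + 1.685×10^-5 + 5.607×10^-6 = 0.1332 K/W
Q = ΔT/ΣR = (362 °C − 33.4 °C)/0.1332 = 2470 W

Q = 2.47 kW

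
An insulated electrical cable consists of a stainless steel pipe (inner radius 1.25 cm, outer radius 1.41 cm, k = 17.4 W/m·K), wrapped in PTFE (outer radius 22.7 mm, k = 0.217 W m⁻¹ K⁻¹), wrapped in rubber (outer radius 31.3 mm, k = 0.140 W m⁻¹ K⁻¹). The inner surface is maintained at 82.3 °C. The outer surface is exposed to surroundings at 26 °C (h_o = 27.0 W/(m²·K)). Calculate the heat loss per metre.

Resistance network (inner→outer):
  R'_stainless steel = ln(0.0141/0.0125)/(2πk) = 0.1204/(2π·17.4) = 0.001102 m·K/W
  R'_PTFE = ln(0.0227/0.0141)/(2πk) = 0.4762/(2π·0.217) = 0.3493 m·K/W
  R'_rubber = ln(0.0313/0.0227)/(2πk) = 0.3213/(2π·0.140) = 0.3652 m·K/W
  R'_conv,out = 1/(2πr h) = 1/(2π·0.0313·27.0) = 0.1883 m·K/W
ΣR = 0.001102 + 0.3493 + 0.3652 + 0.1883 = 0.9039 m·K/W
Q' = ΔT/ΣR = (82.3 °C − 26 °C)/0.9039 = 62.3 W/m

Q' = 62.3 W/m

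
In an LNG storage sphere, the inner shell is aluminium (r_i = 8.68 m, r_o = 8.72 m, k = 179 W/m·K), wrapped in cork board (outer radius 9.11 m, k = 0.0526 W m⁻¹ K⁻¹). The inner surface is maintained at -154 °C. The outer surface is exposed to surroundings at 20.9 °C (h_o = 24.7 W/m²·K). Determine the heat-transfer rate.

Q = 23400 W

Treat each layer as a resistance in series:
  R_aluminium = (1/8.68 − 1/8.72)/(4πk) = 5.285×10^-4/(4π·179) = 2.349×10^-7 K/W
  R_cork board = (1/8.72 − 1/9.11)/(4πk) = 0.004909/(4π·0.0526) = 0.007427 K/W
  R_conv,out = 1/(4πr²h) = 1/(4π·9.11²·24.7) = 3.882×10^-5 K/W
ΣR = 2.349×10^-7 + 0.007427 + 3.882×10^-5 = 0.007466 K/W
Q = ΔT/ΣR = (-154 °C − 20.9 °C)/0.007466 = -23400 W
(Negative Q ⇒ heat flows inward; heat gain = 23400 W.)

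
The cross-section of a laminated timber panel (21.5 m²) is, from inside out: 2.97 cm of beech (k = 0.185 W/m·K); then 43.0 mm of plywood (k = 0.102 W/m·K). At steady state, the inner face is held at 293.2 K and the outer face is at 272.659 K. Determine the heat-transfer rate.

Q = 759 W

Series thermal resistances, inner to outer:
  R_beech = L/(kA) = 0.0297/(0.185·21.5) = 0.007467 K/W
  R_plywood = L/(kA) = 0.0430/(0.102·21.5) = 0.01961 K/W
ΣR = 0.007467 + 0.01961 = 0.02708 K/W
Q = ΔT/ΣR = (293.2 K − 272.659 K)/0.02708 = 759 W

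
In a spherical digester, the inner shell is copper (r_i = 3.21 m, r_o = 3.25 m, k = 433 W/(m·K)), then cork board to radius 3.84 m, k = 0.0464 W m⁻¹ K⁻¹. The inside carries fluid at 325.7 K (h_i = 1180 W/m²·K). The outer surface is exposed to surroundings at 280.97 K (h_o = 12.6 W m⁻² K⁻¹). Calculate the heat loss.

Q = 549 W

Series thermal resistances, inner to outer:
  R_conv,in = 1/(4πr²h) = 1/(4π·3.21²·1180) = 6.545×10^-6 K/W
  R_copper = (1/3.21 − 1/3.25)/(4πk) = 0.003834/(4π·433) = 7.047×10^-7 K/W
  R_cork board = (1/3.25 − 1/3.84)/(4πk) = 0.04728/(4π·0.0464) = 0.08108 K/W
  R_conv,out = 1/(4πr²h) = 1/(4π·3.84²·12.6) = 4.283×10^-4 K/W
ΣR = 6.545×10^-6 + 7.047×10^-7 + 0.08108 + 4.283×10^-4 = 0.08152 K/W
Q = ΔT/ΣR = (325.7 K − 280.97 K)/0.08152 = 549 W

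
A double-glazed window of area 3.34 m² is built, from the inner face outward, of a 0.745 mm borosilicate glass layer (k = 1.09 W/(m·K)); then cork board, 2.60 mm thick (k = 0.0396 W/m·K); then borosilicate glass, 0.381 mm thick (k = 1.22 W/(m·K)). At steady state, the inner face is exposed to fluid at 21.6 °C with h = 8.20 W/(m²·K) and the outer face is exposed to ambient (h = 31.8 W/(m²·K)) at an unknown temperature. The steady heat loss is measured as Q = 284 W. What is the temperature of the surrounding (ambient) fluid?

Sum the resistances:
  R_conv,in = 1/(hA) = 1/(8.20·3.34) = 0.03651 K/W
  R_borosilicate glass = L/(kA) = 7.45×10^-4/(1.09·3.34) = 2.046×10^-4 K/W
  R_cork board = L/(kA) = 0.00260/(0.0396·3.34) = 0.01966 K/W
  R_borosilicate glass = L/(kA) = 3.81×10^-4/(1.22·3.34) = 9.350×10^-5 K/W
  R_conv,out = 1/(hA) = 1/(31.8·3.34) = 0.009415 K/W
ΣR = 0.06588 K/W
ΔT = Q·ΣR = 284 × 0.06588 = 18.71 K
Heat flows outward, so T_out = T_in − ΔT = 21.6 − 18.71 = 2.89 °C

T_out = 2.89 °C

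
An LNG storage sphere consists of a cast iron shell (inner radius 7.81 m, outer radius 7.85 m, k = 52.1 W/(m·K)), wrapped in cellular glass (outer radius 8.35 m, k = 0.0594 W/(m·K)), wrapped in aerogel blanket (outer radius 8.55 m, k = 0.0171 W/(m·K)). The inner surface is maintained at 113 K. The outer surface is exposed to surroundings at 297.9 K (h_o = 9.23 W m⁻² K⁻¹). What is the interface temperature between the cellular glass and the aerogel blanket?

T = 193.8 K

Treat each layer as a resistance in series:
  R_cast iron = (1/7.81 − 1/7.85)/(4πk) = 6.524×10^-4/(4π·52.1) = 9.965×10^-7 K/W
  R_cellular glass = (1/7.85 − 1/8.35)/(4πk) = 0.007628/(4π·0.0594) = 0.01022 K/W
  R_aerogel blanket = (1/8.35 − 1/8.55)/(4πk) = 0.002801/(4π·0.0171) = 0.01304 K/W
  R_conv,out = 1/(4πr²h) = 1/(4π·8.55²·9.23) = 1.179×10^-4 K/W
ΣR = 9.965×10^-7 + 0.01022 + 0.01304 + 1.179×10^-4 = 0.02338 K/W
Q = ΔT/ΣR = (113 K − 297.9 K)/0.02338 = -7908 W
From the inner boundary to the cellular glass/aerogel blanket interface, ΣR_partial = 0.01022 K/W.
T_interface = T_in − Q·ΣR_partial = 113 K − (-7908)(0.01022) = 193.8 K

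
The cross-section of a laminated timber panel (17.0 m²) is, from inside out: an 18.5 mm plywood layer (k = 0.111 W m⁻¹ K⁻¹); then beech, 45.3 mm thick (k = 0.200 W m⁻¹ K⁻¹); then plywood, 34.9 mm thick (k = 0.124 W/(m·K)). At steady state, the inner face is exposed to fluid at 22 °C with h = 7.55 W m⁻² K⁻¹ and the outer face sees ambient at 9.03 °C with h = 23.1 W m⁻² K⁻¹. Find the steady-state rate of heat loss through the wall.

Treat each layer as a resistance in series:
  R_conv,in = 1/(hA) = 1/(7.55·17.0) = 0.007791 K/W
  R_plywood = L/(kA) = 0.0185/(0.111·17.0) = 0.009804 K/W
  R_beech = L/(kA) = 0.0453/(0.200·17.0) = 0.01332 K/W
  R_plywood = L/(kA) = 0.0349/(0.124·17.0) = 0.01656 K/W
  R_conv,out = 1/(hA) = 1/(23.1·17.0) = 0.002546 K/W
ΣR = 0.007791 + 0.009804 + 0.01332 + 0.01656 + 0.002546 = 0.05002 K/W
Q = ΔT/ΣR = (22 °C − 9.03 °C)/0.05002 = 259 W

Q = 259 W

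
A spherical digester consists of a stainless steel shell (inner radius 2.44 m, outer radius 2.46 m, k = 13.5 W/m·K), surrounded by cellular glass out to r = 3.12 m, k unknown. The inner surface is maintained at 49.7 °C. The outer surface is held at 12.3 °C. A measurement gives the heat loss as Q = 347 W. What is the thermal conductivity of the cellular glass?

k = 0.0635 W/m·K

ΣR = ΔT/Q = |49.7 − 12.3|/347 = 0.1078 K/W
Known resistances:
  R_stainless steel = (1/2.44 − 1/2.46)/(4πk) = 0.003332/(4π·13.5) = 1.964×10^-5 K/W
R_cellular glass = ΣR − ΣR_known = 0.1078 − 1.964×10^-5 = 0.1078 K/W
(1/r₁−1/r₂)/(4πk) = 0.1078 ⇒ k = 0.08599/(4π·0.1078) = 0.0635 W/m·K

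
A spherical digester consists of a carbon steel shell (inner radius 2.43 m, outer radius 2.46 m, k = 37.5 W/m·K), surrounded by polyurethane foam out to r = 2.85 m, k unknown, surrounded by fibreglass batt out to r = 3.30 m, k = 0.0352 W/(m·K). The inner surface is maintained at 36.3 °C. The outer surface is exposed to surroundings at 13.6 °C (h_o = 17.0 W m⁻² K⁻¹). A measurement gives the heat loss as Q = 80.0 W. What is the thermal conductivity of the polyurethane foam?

k = 0.0253 W/m·K

ΣR = ΔT/Q = |36.3 − 13.6|/80.0 = 0.2837 K/W
Known resistances:
  R_carbon steel = (1/2.43 − 1/2.46)/(4πk) = 0.005019/(4π·37.5) = 1.065×10^-5 K/W
  R_fibreglass batt = (1/2.85 − 1/3.30)/(4πk) = 0.04785/(4π·0.0352) = 0.1082 K/W
  R_conv,out = 1/(4πr²h) = 1/(4π·3.30²·17.0) = 4.298×10^-4 K/W
R_polyurethane foam = ΣR − ΣR_known = 0.2837 − 0.1086 = 0.1751 K/W
(1/r₁−1/r₂)/(4πk) = 0.1751 ⇒ k = 0.05563/(4π·0.1751) = 0.0253 W/m·K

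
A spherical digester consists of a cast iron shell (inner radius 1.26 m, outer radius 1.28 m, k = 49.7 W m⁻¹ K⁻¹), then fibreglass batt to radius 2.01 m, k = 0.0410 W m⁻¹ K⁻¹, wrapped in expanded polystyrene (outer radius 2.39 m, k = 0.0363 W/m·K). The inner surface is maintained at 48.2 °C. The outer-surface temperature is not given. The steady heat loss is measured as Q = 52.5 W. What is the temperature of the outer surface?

Sum the resistances:
  R_cast iron = (1/1.26 − 1/1.28)/(4πk) = 0.01240/(4π·49.7) = 1.986×10^-5 K/W
  R_fibreglass batt = (1/1.28 − 1/2.01)/(4πk) = 0.2837/(4π·0.0410) = 0.5507 K/W
  R_expanded polystyrene = (1/2.01 − 1/2.39)/(4πk) = 0.07910/(4π·0.0363) = 0.1734 K/W
ΣR = 0.7241 K/W
ΔT = Q·ΣR = 52.5 × 0.7241 = 38.02 K
Heat flows outward, so T_out = T_in − ΔT = 48.2 − 38.02 = 10.2 °C

T_out = 10.2 °C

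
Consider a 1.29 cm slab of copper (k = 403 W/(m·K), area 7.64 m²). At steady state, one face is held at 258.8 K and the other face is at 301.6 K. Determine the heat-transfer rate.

Q = 10200 kW

Q = kA·ΔT/L = 403 × 7.64 × |258.8 K − 301.6 K| / 0.0129 = 1.02×10^7 W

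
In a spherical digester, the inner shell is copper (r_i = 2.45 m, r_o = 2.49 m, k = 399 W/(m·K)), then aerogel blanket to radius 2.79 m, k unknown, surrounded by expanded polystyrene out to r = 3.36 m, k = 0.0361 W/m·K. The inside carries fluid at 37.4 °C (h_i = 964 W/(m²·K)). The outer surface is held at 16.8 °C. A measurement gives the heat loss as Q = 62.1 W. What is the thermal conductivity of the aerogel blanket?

ΣR = ΔT/Q = |37.4 − 16.8|/62.1 = 0.3317 K/W
Known resistances:
  R_conv,in = 1/(4πr²h) = 1/(4π·2.45²·964) = 1.375×10^-5 K/W
  R_copper = (1/2.45 − 1/2.49)/(4πk) = 0.006557/(4π·399) = 1.308×10^-6 K/W
  R_expanded polystyrene = (1/2.79 − 1/3.36)/(4πk) = 0.06080/(4π·0.0361) = 0.1340 K/W
R_aerogel blanket = ΣR − ΣR_known = 0.3317 − 0.1340 = 0.1977 K/W
(1/r₁−1/r₂)/(4πk) = 0.1977 ⇒ k = 0.04318/(4π·0.1977) = 0.0174 W/m·K

k = 0.0174 W/m·K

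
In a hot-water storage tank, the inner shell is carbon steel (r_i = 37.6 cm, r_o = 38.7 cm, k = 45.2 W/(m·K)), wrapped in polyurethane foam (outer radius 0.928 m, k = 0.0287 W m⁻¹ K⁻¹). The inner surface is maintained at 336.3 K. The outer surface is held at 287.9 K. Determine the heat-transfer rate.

Resistance network (inner→outer):
  R_carbon steel = (1/0.376 − 1/0.387)/(4πk) = 0.07560/(4π·45.2) = 1.331×10^-4 K/W
  R_polyurethane foam = (1/0.387 − 1/0.928)/(4πk) = 1.506/(4π·0.0287) = 4.177 K/W
ΣR = 1.331×10^-4 + 4.177 = 4.177 K/W
Q = ΔT/ΣR = (336.3 K − 287.9 K)/4.177 = 11.6 W

Q = 11.6 W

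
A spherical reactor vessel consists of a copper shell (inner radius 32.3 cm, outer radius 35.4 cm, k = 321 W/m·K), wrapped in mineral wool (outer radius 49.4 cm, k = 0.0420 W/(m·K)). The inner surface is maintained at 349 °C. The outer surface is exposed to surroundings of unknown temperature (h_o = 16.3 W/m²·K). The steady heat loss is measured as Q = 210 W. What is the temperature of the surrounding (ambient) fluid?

T_out = 26.2 °C

Sum the resistances:
  R_copper = (1/0.323 − 1/0.354)/(4πk) = 0.2711/(4π·321) = 6.721×10^-5 K/W
  R_mineral wool = (1/0.354 − 1/0.494)/(4πk) = 0.8006/(4π·0.0420) = 1.517 K/W
  R_conv,out = 1/(4πr²h) = 1/(4π·0.494²·16.3) = 0.02001 K/W
ΣR = 1.537 K/W
ΔT = Q·ΣR = 210 × 1.537 = 322.8 K
Heat flows outward, so T_out = T_in − ΔT = 349 − 322.8 = 26.2 °C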